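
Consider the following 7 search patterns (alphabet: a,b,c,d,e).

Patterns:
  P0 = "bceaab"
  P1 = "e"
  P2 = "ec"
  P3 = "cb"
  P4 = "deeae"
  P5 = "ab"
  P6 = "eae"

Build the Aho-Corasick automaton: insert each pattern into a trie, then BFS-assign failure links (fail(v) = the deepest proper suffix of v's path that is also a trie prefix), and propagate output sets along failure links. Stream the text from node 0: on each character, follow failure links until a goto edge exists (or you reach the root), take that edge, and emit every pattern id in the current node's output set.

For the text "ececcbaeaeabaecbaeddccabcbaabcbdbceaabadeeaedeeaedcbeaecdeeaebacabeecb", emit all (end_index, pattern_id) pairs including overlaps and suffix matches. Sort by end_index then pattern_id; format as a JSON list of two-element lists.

Build automaton:
Trie (insert patterns):
  n0 'ε': a→16 b→1 c→9 d→11 e→7
  n1 'b': c→2
  n2 'bc': e→3
  n3 'bce': a→4
  n4 'bcea': a→5
  n5 'bceaa': b→6
  n6 'bceaab': ·  ←P0
  n7 'e': a→18 c→8  ←P1
  n8 'ec': ·  ←P2
  n9 'c': b→10
  n10 'cb': ·  ←P3
  n11 'd': e→12
  n12 'de': e→13
  n13 'dee': a→14
  n14 'deea': e→15
  n15 'deeae': ·  ←P4
  n16 'a': b→17
  n17 'ab': ·  ←P5
  n18 'ea': e→19
  n19 'eae': ·  ←P6

Failure links (BFS by depth):
  n1('b'): parent n0 fail=0; on 'b' 0 → fail=0;  out ∅∪∅=∅
  n7('e'): parent n0 fail=0; on 'e' 0 → fail=0;  out {1}∪∅={1}
  n9('c'): parent n0 fail=0; on 'c' 0 → fail=0;  out ∅∪∅=∅
  n11('d'): parent n0 fail=0; on 'd' 0 → fail=0;  out ∅∪∅=∅
  n16('a'): parent n0 fail=0; on 'a' 0 → fail=0;  out ∅∪∅=∅
  n2('bc'): parent n1 fail=0; on 'c' 0 → fail=9;  out ∅∪∅=∅
  n8('ec'): parent n7 fail=0; on 'c' 0 → fail=9;  out {2}∪∅={2}
  n10('cb'): parent n9 fail=0; on 'b' 0 → fail=1;  out {3}∪∅={3}
  n12('de'): parent n11 fail=0; on 'e' 0 → fail=7;  out ∅∪{1}={1}
  n17('ab'): parent n16 fail=0; on 'b' 0 → fail=1;  out {5}∪∅={5}
  n18('ea'): parent n7 fail=0; on 'a' 0 → fail=16;  out ∅∪∅=∅
  n3('bce'): parent n2 fail=9; on 'e' 9→0 → fail=7;  out ∅∪{1}={1}
  n13('dee'): parent n12 fail=7; on 'e' 7→0 → fail=7;  out ∅∪{1}={1}
  n19('eae'): parent n18 fail=16; on 'e' 16→0 → fail=7;  out {6}∪{1}={1,6}
  n4('bcea'): parent n3 fail=7; on 'a' 7 → fail=18;  out ∅∪∅=∅
  n14('deea'): parent n13 fail=7; on 'a' 7 → fail=18;  out ∅∪∅=∅
  n5('bceaa'): parent n4 fail=18; on 'a' 18→16→0 → fail=16;  out ∅∪∅=∅
  n15('deeae'): parent n14 fail=18; on 'e' 18 → fail=19;  out {4}∪{1,6}={1,4,6}
  n6('bceaab'): parent n5 fail=16; on 'b' 16 → fail=17;  out {0}∪{5}={0,5}

Text stream:
i=0 'e': node 0→7  → match P1@[0:0]
i=1 'c': node 7→8  → match P2@[0:1]
i=2 'e': node 8→7 ·f  → match P1@[2:2]
i=3 'c': node 7→8  → match P2@[2:3]
i=4 'c': node 8→9 ·f
i=5 'b': node 9→10  → match P3@[4:5]
i=6 'a': node 10→16 ·f
i=7 'e': node 16→7 ·f  → match P1@[7:7]
i=8 'a': node 7→18
i=9 'e': node 18→19  → match P1@[9:9],P6@[7:9]
i=10 'a': node 19→18 ·f
i=11 'b': node 18→17 ·f  → match P5@[10:11]
i=12 'a': node 17→16 ·f
i=13 'e': node 16→7 ·f  → match P1@[13:13]
i=14 'c': node 7→8  → match P2@[13:14]
i=15 'b': node 8→10 ·f  → match P3@[14:15]
i=16 'a': node 10→16 ·f
i=17 'e': node 16→7 ·f  → match P1@[17:17]
i=18 'd': node 7→11 ·f
i=19 'd': node 11→11 ·f
i=20 'c': node 11→9 ·f
i=21 'c': node 9→9 ·f
i=22 'a': node 9→16 ·f
i=23 'b': node 16→17  → match P5@[22:23]
i=24 'c': node 17→2 ·f
i=25 'b': node 2→10 ·f  → match P3@[24:25]
i=26 'a': node 10→16 ·f
i=27 'a': node 16→16 ·f
i=28 'b': node 16→17  → match P5@[27:28]
i=29 'c': node 17→2 ·f
i=30 'b': node 2→10 ·f  → match P3@[29:30]
i=31 'd': node 10→11 ·f
i=32 'b': node 11→1 ·f
i=33 'c': node 1→2
i=34 'e': node 2→3  → match P1@[34:34]
i=35 'a': node 3→4
i=36 'a': node 4→5
i=37 'b': node 5→6  → match P0@[32:37],P5@[36:37]
i=38 'a': node 6→16 ·f
i=39 'd': node 16→11 ·f
i=40 'e': node 11→12  → match P1@[40:40]
i=41 'e': node 12→13  → match P1@[41:41]
i=42 'a': node 13→14
i=43 'e': node 14→15  → match P1@[43:43],P4@[39:43],P6@[41:43]
i=44 'd': node 15→11 ·f
i=45 'e': node 11→12  → match P1@[45:45]
i=46 'e': node 12→13  → match P1@[46:46]
i=47 'a': node 13→14
i=48 'e': node 14→15  → match P1@[48:48],P4@[44:48],P6@[46:48]
i=49 'd': node 15→11 ·f
i=50 'c': node 11→9 ·f
i=51 'b': node 9→10  → match P3@[50:51]
i=52 'e': node 10→7 ·f  → match P1@[52:52]
i=53 'a': node 7→18
i=54 'e': node 18→19  → match P1@[54:54],P6@[52:54]
i=55 'c': node 19→8 ·f  → match P2@[54:55]
i=56 'd': node 8→11 ·f
i=57 'e': node 11→12  → match P1@[57:57]
i=58 'e': node 12→13  → match P1@[58:58]
i=59 'a': node 13→14
i=60 'e': node 14→15  → match P1@[60:60],P4@[56:60],P6@[58:60]
i=61 'b': node 15→1 ·f
i=62 'a': node 1→16 ·f
i=63 'c': node 16→9 ·f
i=64 'a': node 9→16 ·f
i=65 'b': node 16→17  → match P5@[64:65]
i=66 'e': node 17→7 ·f  → match P1@[66:66]
i=67 'e': node 7→7 ·f  → match P1@[67:67]
i=68 'c': node 7→8  → match P2@[67:68]
i=69 'b': node 8→10 ·f  → match P3@[68:69]

Result: [[0,1],[1,2],[2,1],[3,2],[5,3],[7,1],[9,1],[9,6],[11,5],[13,1],[14,2],[15,3],[17,1],[23,5],[25,3],[28,5],[30,3],[34,1],[37,0],[37,5],[40,1],[41,1],[43,1],[43,4],[43,6],[45,1],[46,1],[48,1],[48,4],[48,6],[51,3],[52,1],[54,1],[54,6],[55,2],[57,1],[58,1],[60,1],[60,4],[60,6],[65,5],[66,1],[67,1],[68,2],[69,3]]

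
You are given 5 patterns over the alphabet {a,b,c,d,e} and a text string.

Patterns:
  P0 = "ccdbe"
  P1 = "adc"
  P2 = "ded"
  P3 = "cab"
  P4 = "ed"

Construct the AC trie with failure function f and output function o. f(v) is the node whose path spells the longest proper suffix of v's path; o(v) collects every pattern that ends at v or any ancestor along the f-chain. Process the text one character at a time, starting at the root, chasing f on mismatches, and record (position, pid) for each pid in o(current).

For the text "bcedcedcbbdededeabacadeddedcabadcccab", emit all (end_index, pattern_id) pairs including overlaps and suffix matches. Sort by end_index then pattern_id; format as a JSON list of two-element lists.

Build:
Trie (insert patterns):
  n0 'ε': a→6 c→1 d→9 e→14
  n1 'c': a→12 c→2
  n2 'cc': d→3
  n3 'ccd': b→4
  n4 'ccdb': e→5
  n5 'ccdbe': ·  [P0 ends]
  n6 'a': d→7
  n7 'ad': c→8
  n8 'adc': ·  [P1 ends]
  n9 'd': e→10
  n10 'de': d→11
  n11 'ded': ·  [P2 ends]
  n12 'ca': b→13
  n13 'cab': ·  [P3 ends]
  n14 'e': d→15
  n15 'ed': ·  [P4 ends]

Failure links (BFS by depth):
  fail(1) 'c': from fail(0)=0 chase 'c': 0 ⇒ 0;  out=∅∪out(0)=∅
  fail(6) 'a': from fail(0)=0 chase 'a': 0 ⇒ 0;  out=∅∪out(0)=∅
  fail(9) 'd': from fail(0)=0 chase 'd': 0 ⇒ 0;  out=∅∪out(0)=∅
  fail(14) 'e': from fail(0)=0 chase 'e': 0 ⇒ 0;  out=∅∪out(0)=∅
  fail(2) 'cc': from fail(1)=0 chase 'c': 0 ⇒ 1;  out=∅∪out(1)=∅
  fail(7) 'ad': from fail(6)=0 chase 'd': 0 ⇒ 9;  out=∅∪out(9)=∅
  fail(10) 'de': from fail(9)=0 chase 'e': 0 ⇒ 14;  out=∅∪out(14)=∅
  fail(12) 'ca': from fail(1)=0 chase 'a': 0 ⇒ 6;  out=∅∪out(6)=∅
  fail(15) 'ed': from fail(14)=0 chase 'd': 0 ⇒ 9;  out={4}∪out(9)={4}
  fail(3) 'ccd': from fail(2)=1 chase 'd': 1→0 ⇒ 9;  out=∅∪out(9)=∅
  fail(8) 'adc': from fail(7)=9 chase 'c': 9→0 ⇒ 1;  out={1}∪out(1)={1}
  fail(11) 'ded': from fail(10)=14 chase 'd': 14 ⇒ 15;  out={2}∪out(15)={2,4}
  fail(13) 'cab': from fail(12)=6 chase 'b': 6→0 ⇒ 0;  out={3}∪out(0)={3}
  fail(4) 'ccdb': from fail(3)=9 chase 'b': 9→0 ⇒ 0;  out=∅∪out(0)=∅
  fail(5) 'ccdbe': from fail(4)=0 chase 'e': 0 ⇒ 14;  out={0}∪out(14)={0}

Text stream:
pos 0 'b': at 0
pos 1 'c': at 1
pos 2 'e': at 14 (via fail)
pos 3 'd': at 15  emit P4@[2:3]
pos 4 'c': at 1 (via fail)
pos 5 'e': at 14 (via fail)
pos 6 'd': at 15  emit P4@[5:6]
pos 7 'c': at 1 (via fail)
pos 8 'b': at 0 (via fail)
pos 9 'b': at 0
pos 10 'd': at 9
pos 11 'e': at 10
pos 12 'd': at 11  emit P2@[10:12],P4@[11:12]
pos 13 'e': at 10 (via fail)
pos 14 'd': at 11  emit P2@[12:14],P4@[13:14]
pos 15 'e': at 10 (via fail)
pos 16 'a': at 6 (via fail)
pos 17 'b': at 0 (via fail)
pos 18 'a': at 6
pos 19 'c': at 1 (via fail)
pos 20 'a': at 12
pos 21 'd': at 7 (via fail)
pos 22 'e': at 10 (via fail)
pos 23 'd': at 11  emit P2@[21:23],P4@[22:23]
pos 24 'd': at 9 (via fail)
pos 25 'e': at 10
pos 26 'd': at 11  emit P2@[24:26],P4@[25:26]
pos 27 'c': at 1 (via fail)
pos 28 'a': at 12
pos 29 'b': at 13  emit P3@[27:29]
pos 30 'a': at 6 (via fail)
pos 31 'd': at 7
pos 32 'c': at 8  emit P1@[30:32]
pos 33 'c': at 2 (via fail)
pos 34 'c': at 2 (via fail)
pos 35 'a': at 12 (via fail)
pos 36 'b': at 13  emit P3@[34:36]

All matches (sorted): [[3,4],[6,4],[12,2],[12,4],[14,2],[14,4],[23,2],[23,4],[26,2],[26,4],[29,3],[32,1],[36,3]]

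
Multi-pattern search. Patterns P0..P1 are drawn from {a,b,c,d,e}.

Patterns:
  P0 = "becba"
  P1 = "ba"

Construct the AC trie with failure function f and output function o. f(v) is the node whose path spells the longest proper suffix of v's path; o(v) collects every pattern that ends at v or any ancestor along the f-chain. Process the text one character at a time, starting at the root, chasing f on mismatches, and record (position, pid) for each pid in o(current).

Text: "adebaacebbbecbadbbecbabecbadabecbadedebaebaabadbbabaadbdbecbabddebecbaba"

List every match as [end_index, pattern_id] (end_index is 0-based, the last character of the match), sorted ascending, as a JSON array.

Build automaton:
Trie nodes:
  n0 'ε': b→1
  n1 'b': a→6 e→2
  n2 'be': c→3
  n3 'bec': b→4
  n4 'becb': a→5
  n5 'becba': ·  ←P0
  n6 'ba': ·  ←P1

BFS fail/out derivation:
  fail(1) 'b': from fail(0)=0 chase 'b': 0 ⇒ 0;  out=∅∪out(0)=∅
  fail(2) 'be': from fail(1)=0 chase 'e': 0 ⇒ 0;  out=∅∪out(0)=∅
  fail(6) 'ba': from fail(1)=0 chase 'a': 0 ⇒ 0;  out={1}∪out(0)={1}
  fail(3) 'bec': from fail(2)=0 chase 'c': 0 ⇒ 0;  out=∅∪out(0)=∅
  fail(4) 'becb': from fail(3)=0 chase 'b': 0 ⇒ 1;  out=∅∪out(1)=∅
  fail(5) 'becba': from fail(4)=1 chase 'a': 1 ⇒ 6;  out={0}∪out(6)={0,1}

Text stream:
i=0 'a': node 0→0
i=1 'd': node 0→0
i=2 'e': node 0→0
i=3 'b': node 0→1
i=4 'a': node 1→6  emit P1@[3:4]
i=5 'a': node 6→0 (via fail)
i=6 'c': node 0→0
i=7 'e': node 0→0
i=8 'b': node 0→1
i=9 'b': node 1→1 (via fail)
i=10 'b': node 1→1 (via fail)
i=11 'e': node 1→2
i=12 'c': node 2→3
i=13 'b': node 3→4
i=14 'a': node 4→5  emit P0@[10:14],P1@[13:14]
i=15 'd': node 5→0 (via fail)
i=16 'b': node 0→1
i=17 'b': node 1→1 (via fail)
i=18 'e': node 1→2
i=19 'c': node 2→3
i=20 'b': node 3→4
i=21 'a': node 4→5  emit P0@[17:21],P1@[20:21]
i=22 'b': node 5→1 (via fail)
i=23 'e': node 1→2
i=24 'c': node 2→3
i=25 'b': node 3→4
i=26 'a': node 4→5  emit P0@[22:26],P1@[25:26]
i=27 'd': node 5→0 (via fail)
i=28 'a': node 0→0
i=29 'b': node 0→1
i=30 'e': node 1→2
i=31 'c': node 2→3
i=32 'b': node 3→4
i=33 'a': node 4→5  emit P0@[29:33],P1@[32:33]
i=34 'd': node 5→0 (via fail)
i=35 'e': node 0→0
i=36 'd': node 0→0
i=37 'e': node 0→0
i=38 'b': node 0→1
i=39 'a': node 1→6  emit P1@[38:39]
i=40 'e': node 6→0 (via fail)
i=41 'b': node 0→1
i=42 'a': node 1→6  emit P1@[41:42]
i=43 'a': node 6→0 (via fail)
i=44 'b': node 0→1
i=45 'a': node 1→6  emit P1@[44:45]
i=46 'd': node 6→0 (via fail)
i=47 'b': node 0→1
i=48 'b': node 1→1 (via fail)
i=49 'a': node 1→6  emit P1@[48:49]
i=50 'b': node 6→1 (via fail)
i=51 'a': node 1→6  emit P1@[50:51]
i=52 'a': node 6→0 (via fail)
i=53 'd': node 0→0
i=54 'b': node 0→1
i=55 'd': node 1→0 (via fail)
i=56 'b': node 0→1
i=57 'e': node 1→2
i=58 'c': node 2→3
i=59 'b': node 3→4
i=60 'a': node 4→5  emit P0@[56:60],P1@[59:60]
i=61 'b': node 5→1 (via fail)
i=62 'd': node 1→0 (via fail)
i=63 'd': node 0→0
i=64 'e': node 0→0
i=65 'b': node 0→1
i=66 'e': node 1→2
i=67 'c': node 2→3
i=68 'b': node 3→4
i=69 'a': node 4→5  emit P0@[65:69],P1@[68:69]
i=70 'b': node 5→1 (via fail)
i=71 'a': node 1→6  emit P1@[70:71]

Result: [[4,1],[14,0],[14,1],[21,0],[21,1],[26,0],[26,1],[33,0],[33,1],[39,1],[42,1],[45,1],[49,1],[51,1],[60,0],[60,1],[69,0],[69,1],[71,1]]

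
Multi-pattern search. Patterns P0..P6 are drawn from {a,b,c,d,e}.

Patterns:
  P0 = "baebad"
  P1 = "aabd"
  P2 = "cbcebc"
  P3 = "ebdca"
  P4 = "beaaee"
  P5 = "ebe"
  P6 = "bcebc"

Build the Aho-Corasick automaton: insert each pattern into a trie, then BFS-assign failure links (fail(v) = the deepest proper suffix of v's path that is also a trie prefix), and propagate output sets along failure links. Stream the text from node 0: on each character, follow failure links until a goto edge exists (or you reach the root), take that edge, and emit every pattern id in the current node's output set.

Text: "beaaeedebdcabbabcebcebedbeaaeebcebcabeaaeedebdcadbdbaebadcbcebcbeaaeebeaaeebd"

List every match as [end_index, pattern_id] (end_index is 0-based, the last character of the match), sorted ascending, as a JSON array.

Build automaton:
Trie (insert patterns):
  n0 'ε': a→7 b→1 c→11 e→17
  n1 'b': a→2 c→28 e→22
  n2 'ba': e→3
  n3 'bae': b→4
  n4 'baeb': a→5
  n5 'baeba': d→6
  n6 'baebad': ·  [P0 ends]
  n7 'a': a→8
  n8 'aa': b→9
  n9 'aab': d→10
  n10 'aabd': ·  [P1 ends]
  n11 'c': b→12
  n12 'cb': c→13
  n13 'cbc': e→14
  n14 'cbce': b→15
  n15 'cbceb': c→16
  n16 'cbcebc': ·  [P2 ends]
  n17 'e': b→18
  n18 'eb': d→19 e→27
  n19 'ebd': c→20
  n20 'ebdc': a→21
  n21 'ebdca': ·  [P3 ends]
  n22 'be': a→23
  n23 'bea': a→24
  n24 'beaa': e→25
  n25 'beaae': e→26
  n26 'beaaee': ·  [P4 ends]
  n27 'ebe': ·  [P5 ends]
  n28 'bc': e→29
  n29 'bce': b→30
  n30 'bceb': c→31
  n31 'bcebc': ·  [P6 ends]

Failure links (BFS by depth):
  n1('b'): parent n0 fail=0; on 'b' 0 → fail=0;  out ∅∪∅=∅
  n7('a'): parent n0 fail=0; on 'a' 0 → fail=0;  out ∅∪∅=∅
  n11('c'): parent n0 fail=0; on 'c' 0 → fail=0;  out ∅∪∅=∅
  n17('e'): parent n0 fail=0; on 'e' 0 → fail=0;  out ∅∪∅=∅
  n2('ba'): parent n1 fail=0; on 'a' 0 → fail=7;  out ∅∪∅=∅
  n8('aa'): parent n7 fail=0; on 'a' 0 → fail=7;  out ∅∪∅=∅
  n12('cb'): parent n11 fail=0; on 'b' 0 → fail=1;  out ∅∪∅=∅
  n18('eb'): parent n17 fail=0; on 'b' 0 → fail=1;  out ∅∪∅=∅
  n22('be'): parent n1 fail=0; on 'e' 0 → fail=17;  out ∅∪∅=∅
  n28('bc'): parent n1 fail=0; on 'c' 0 → fail=11;  out ∅∪∅=∅
  n3('bae'): parent n2 fail=7; on 'e' 7→0 → fail=17;  out ∅∪∅=∅
  n9('aab'): parent n8 fail=7; on 'b' 7→0 → fail=1;  out ∅∪∅=∅
  n13('cbc'): parent n12 fail=1; on 'c' 1 → fail=28;  out ∅∪∅=∅
  n19('ebd'): parent n18 fail=1; on 'd' 1→0 → fail=0;  out ∅∪∅=∅
  n23('bea'): parent n22 fail=17; on 'a' 17→0 → fail=7;  out ∅∪∅=∅
  n27('ebe'): parent n18 fail=1; on 'e' 1 → fail=22;  out {5}∪∅={5}
  n29('bce'): parent n28 fail=11; on 'e' 11→0 → fail=17;  out ∅∪∅=∅
  n4('baeb'): parent n3 fail=17; on 'b' 17 → fail=18;  out ∅∪∅=∅
  n10('aabd'): parent n9 fail=1; on 'd' 1→0 → fail=0;  out {1}∪∅={1}
  n14('cbce'): parent n13 fail=28; on 'e' 28 → fail=29;  out ∅∪∅=∅
  n20('ebdc'): parent n19 fail=0; on 'c' 0 → fail=11;  out ∅∪∅=∅
  n24('beaa'): parent n23 fail=7; on 'a' 7 → fail=8;  out ∅∪∅=∅
  n30('bceb'): parent n29 fail=17; on 'b' 17 → fail=18;  out ∅∪∅=∅
  n5('baeba'): parent n4 fail=18; on 'a' 18→1 → fail=2;  out ∅∪∅=∅
  n15('cbceb'): parent n14 fail=29; on 'b' 29 → fail=30;  out ∅∪∅=∅
  n21('ebdca'): parent n20 fail=11; on 'a' 11→0 → fail=7;  out {3}∪∅={3}
  n25('beaae'): parent n24 fail=8; on 'e' 8→7→0 → fail=17;  out ∅∪∅=∅
  n31('bcebc'): parent n30 fail=18; on 'c' 18→1 → fail=28;  out {6}∪∅={6}
  n6('baebad'): parent n5 fail=2; on 'd' 2→7→0 → fail=0;  out {0}∪∅={0}
  n16('cbcebc'): parent n15 fail=30; on 'c' 30 → fail=31;  out {2}∪{6}={2,6}
  n26('beaaee'): parent n25 fail=17; on 'e' 17→0 → fail=17;  out {4}∪∅={4}

Run:
i=0 'b': node 0→1
i=1 'e': node 1→22
i=2 'a': node 22→23
i=3 'a': node 23→24
i=4 'e': node 24→25
i=5 'e': node 25→26  emit P4@[0:5]
i=6 'd': node 26→0 (fail-walked)
i=7 'e': node 0→17
i=8 'b': node 17→18
i=9 'd': node 18→19
i=10 'c': node 19→20
i=11 'a': node 20→21  emit P3@[7:11]
i=12 'b': node 21→1 (fail-walked)
i=13 'b': node 1→1 (fail-walked)
i=14 'a': node 1→2
i=15 'b': node 2→1 (fail-walked)
i=16 'c': node 1→28
i=17 'e': node 28→29
i=18 'b': node 29→30
i=19 'c': node 30→31  emit P6@[15:19]
i=20 'e': node 31→29 (fail-walked)
i=21 'b': node 29→30
i=22 'e': node 30→27 (fail-walked)  emit P5@[20:22]
i=23 'd': node 27→0 (fail-walked)
i=24 'b': node 0→1
i=25 'e': node 1→22
i=26 'a': node 22→23
i=27 'a': node 23→24
i=28 'e': node 24→25
i=29 'e': node 25→26  emit P4@[24:29]
i=30 'b': node 26→18 (fail-walked)
i=31 'c': node 18→28 (fail-walked)
i=32 'e': node 28→29
i=33 'b': node 29→30
i=34 'c': node 30→31  emit P6@[30:34]
i=35 'a': node 31→7 (fail-walked)
i=36 'b': node 7→1 (fail-walked)
i=37 'e': node 1→22
i=38 'a': node 22→23
i=39 'a': node 23→24
i=40 'e': node 24→25
i=41 'e': node 25→26  emit P4@[36:41]
i=42 'd': node 26→0 (fail-walked)
i=43 'e': node 0→17
i=44 'b': node 17→18
i=45 'd': node 18→19
i=46 'c': node 19→20
i=47 'a': node 20→21  emit P3@[43:47]
i=48 'd': node 21→0 (fail-walked)
i=49 'b': node 0→1
i=50 'd': node 1→0 (fail-walked)
i=51 'b': node 0→1
i=52 'a': node 1→2
i=53 'e': node 2→3
i=54 'b': node 3→4
i=55 'a': node 4→5
i=56 'd': node 5→6  emit P0@[51:56]
i=57 'c': node 6→11 (fail-walked)
i=58 'b': node 11→12
i=59 'c': node 12→13
i=60 'e': node 13→14
i=61 'b': node 14→15
i=62 'c': node 15→16  emit P2@[57:62],P6@[58:62]
i=63 'b': node 16→12 (fail-walked)
i=64 'e': node 12→22 (fail-walked)
i=65 'a': node 22→23
i=66 'a': node 23→24
i=67 'e': node 24→25
i=68 'e': node 25→26  emit P4@[63:68]
i=69 'b': node 26→18 (fail-walked)
i=70 'e': node 18→27  emit P5@[68:70]
i=71 'a': node 27→23 (fail-walked)
i=72 'a': node 23→24
i=73 'e': node 24→25
i=74 'e': node 25→26  emit P4@[69:74]
i=75 'b': node 26→18 (fail-walked)
i=76 'd': node 18→19

Matches: [[5,4],[11,3],[19,6],[22,5],[29,4],[34,6],[41,4],[47,3],[56,0],[62,2],[62,6],[68,4],[70,5],[74,4]]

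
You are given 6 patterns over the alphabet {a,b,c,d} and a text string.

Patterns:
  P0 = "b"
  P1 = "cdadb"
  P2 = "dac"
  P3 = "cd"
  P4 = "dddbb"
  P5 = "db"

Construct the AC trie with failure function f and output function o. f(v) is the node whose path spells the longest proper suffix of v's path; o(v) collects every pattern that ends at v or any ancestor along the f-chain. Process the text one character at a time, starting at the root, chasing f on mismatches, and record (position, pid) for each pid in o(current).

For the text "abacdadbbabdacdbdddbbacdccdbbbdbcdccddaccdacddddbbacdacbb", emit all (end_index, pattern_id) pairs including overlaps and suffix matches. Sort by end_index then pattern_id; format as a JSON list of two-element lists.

Construct AC machine:
Trie nodes:
  n0 'ε': b→1 c→2 d→7
  n1 'b': ·  [P0 ends]
  n2 'c': d→3
  n3 'cd': a→4  [P3 ends]
  n4 'cda': d→5
  n5 'cdad': b→6
  n6 'cdadb': ·  [P1 ends]
  n7 'd': a→8 b→14 d→10
  n8 'da': c→9
  n9 'dac': ·  [P2 ends]
  n10 'dd': d→11
  n11 'ddd': b→12
  n12 'dddb': b→13
  n13 'dddbb': ·  [P4 ends]
  n14 'db': ·  [P5 ends]

BFS fail/out derivation:
  n1('b'): parent n0 fail=0; on 'b' 0 → fail=0;  out {0}∪∅={0}
  n2('c'): parent n0 fail=0; on 'c' 0 → fail=0;  out ∅∪∅=∅
  n7('d'): parent n0 fail=0; on 'd' 0 → fail=0;  out ∅∪∅=∅
  n3('cd'): parent n2 fail=0; on 'd' 0 → fail=7;  out {3}∪∅={3}
  n8('da'): parent n7 fail=0; on 'a' 0 → fail=0;  out ∅∪∅=∅
  n10('dd'): parent n7 fail=0; on 'd' 0 → fail=7;  out ∅∪∅=∅
  n14('db'): parent n7 fail=0; on 'b' 0 → fail=1;  out {5}∪{0}={0,5}
  n4('cda'): parent n3 fail=7; on 'a' 7 → fail=8;  out ∅∪∅=∅
  n9('dac'): parent n8 fail=0; on 'c' 0 → fail=2;  out {2}∪∅={2}
  n11('ddd'): parent n10 fail=7; on 'd' 7 → fail=10;  out ∅∪∅=∅
  n5('cdad'): parent n4 fail=8; on 'd' 8→0 → fail=7;  out ∅∪∅=∅
  n12('dddb'): parent n11 fail=10; on 'b' 10→7 → fail=14;  out ∅∪{0,5}={0,5}
  n6('cdadb'): parent n5 fail=7; on 'b' 7 → fail=14;  out {1}∪{0,5}={0,1,5}
  n13('dddbb'): parent n12 fail=14; on 'b' 14→1→0 → fail=1;  out {4}∪{0}={0,4}

Scan:
i=0 'a': node 0→0
i=1 'b': node 0→1  ** P0@[1:1]
i=2 'a': node 1→0 (via fail)
i=3 'c': node 0→2
i=4 'd': node 2→3  ** P3@[3:4]
i=5 'a': node 3→4
i=6 'd': node 4→5
i=7 'b': node 5→6  ** P0@[7:7],P1@[3:7],P5@[6:7]
i=8 'b': node 6→1 (via fail)  ** P0@[8:8]
i=9 'a': node 1→0 (via fail)
i=10 'b': node 0→1  ** P0@[10:10]
i=11 'd': node 1→7 (via fail)
i=12 'a': node 7→8
i=13 'c': node 8→9  ** P2@[11:13]
i=14 'd': node 9→3 (via fail)  ** P3@[13:14]
i=15 'b': node 3→14 (via fail)  ** P0@[15:15],P5@[14:15]
i=16 'd': node 14→7 (via fail)
i=17 'd': node 7→10
i=18 'd': node 10→11
i=19 'b': node 11→12  ** P0@[19:19],P5@[18:19]
i=20 'b': node 12→13  ** P0@[20:20],P4@[16:20]
i=21 'a': node 13→0 (via fail)
i=22 'c': node 0→2
i=23 'd': node 2→3  ** P3@[22:23]
i=24 'c': node 3→2 (via fail)
i=25 'c': node 2→2 (via fail)
i=26 'd': node 2→3  ** P3@[25:26]
i=27 'b': node 3→14 (via fail)  ** P0@[27:27],P5@[26:27]
i=28 'b': node 14→1 (via fail)  ** P0@[28:28]
i=29 'b': node 1→1 (via fail)  ** P0@[29:29]
i=30 'd': node 1→7 (via fail)
i=31 'b': node 7→14  ** P0@[31:31],P5@[30:31]
i=32 'c': node 14→2 (via fail)
i=33 'd': node 2→3  ** P3@[32:33]
i=34 'c': node 3→2 (via fail)
i=35 'c': node 2→2 (via fail)
i=36 'd': node 2→3  ** P3@[35:36]
i=37 'd': node 3→10 (via fail)
i=38 'a': node 10→8 (via fail)
i=39 'c': node 8→9  ** P2@[37:39]
i=40 'c': node 9→2 (via fail)
i=41 'd': node 2→3  ** P3@[40:41]
i=42 'a': node 3→4
i=43 'c': node 4→9 (via fail)  ** P2@[41:43]
i=44 'd': node 9→3 (via fail)  ** P3@[43:44]
i=45 'd': node 3→10 (via fail)
i=46 'd': node 10→11
i=47 'd': node 11→11 (via fail)
i=48 'b': node 11→12  ** P0@[48:48],P5@[47:48]
i=49 'b': node 12→13  ** P0@[49:49],P4@[45:49]
i=50 'a': node 13→0 (via fail)
i=51 'c': node 0→2
i=52 'd': node 2→3  ** P3@[51:52]
i=53 'a': node 3→4
i=54 'c': node 4→9 (via fail)  ** P2@[52:54]
i=55 'b': node 9→1 (via fail)  ** P0@[55:55]
i=56 'b': node 1→1 (via fail)  ** P0@[56:56]

All matches (sorted): [[1,0],[4,3],[7,0],[7,1],[7,5],[8,0],[10,0],[13,2],[14,3],[15,0],[15,5],[19,0],[19,5],[20,0],[20,4],[23,3],[26,3],[27,0],[27,5],[28,0],[29,0],[31,0],[31,5],[33,3],[36,3],[39,2],[41,3],[43,2],[44,3],[48,0],[48,5],[49,0],[49,4],[52,3],[54,2],[55,0],[56,0]]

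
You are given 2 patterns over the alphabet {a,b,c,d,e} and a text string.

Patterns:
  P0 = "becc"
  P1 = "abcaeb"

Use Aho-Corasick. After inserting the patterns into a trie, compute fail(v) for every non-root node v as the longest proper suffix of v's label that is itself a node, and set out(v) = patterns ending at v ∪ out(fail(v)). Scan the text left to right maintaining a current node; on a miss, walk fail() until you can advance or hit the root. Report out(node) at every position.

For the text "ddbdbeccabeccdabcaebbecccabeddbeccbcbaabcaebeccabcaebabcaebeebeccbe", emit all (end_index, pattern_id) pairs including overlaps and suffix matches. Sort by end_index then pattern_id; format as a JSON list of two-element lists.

Build automaton:
Trie nodes:
  0='ε' goto a→5 b→1
  1='b' goto e→2
  2='be' goto c→3
  3='bec' goto c→4
  4='becc' goto ·  ←P0
  5='a' goto b→6
  6='ab' goto c→7
  7='abc' goto a→8
  8='abca' goto e→9
  9='abcae' goto b→10
  10='abcaeb' goto ·  ←P1

Failure links (BFS by depth):
  n1('b'): parent n0 fail=0; on 'b' 0 → fail=0;  out ∅∪∅=∅
  n5('a'): parent n0 fail=0; on 'a' 0 → fail=0;  out ∅∪∅=∅
  n2('be'): parent n1 fail=0; on 'e' 0 → fail=0;  out ∅∪∅=∅
  n6('ab'): parent n5 fail=0; on 'b' 0 → fail=1;  out ∅∪∅=∅
  n3('bec'): parent n2 fail=0; on 'c' 0 → fail=0;  out ∅∪∅=∅
  n7('abc'): parent n6 fail=1; on 'c' 1→0 → fail=0;  out ∅∪∅=∅
  n4('becc'): parent n3 fail=0; on 'c' 0 → fail=0;  out {0}∪∅={0}
  n8('abca'): parent n7 fail=0; on 'a' 0 → fail=5;  out ∅∪∅=∅
  n9('abcae'): parent n8 fail=5; on 'e' 5→0 → fail=0;  out ∅∪∅=∅
  n10('abcaeb'): parent n9 fail=0; on 'b' 0 → fail=1;  out {1}∪∅={1}

Text stream:
[0] read 'd'  n0⇒n0
[1] read 'd'  n0⇒n0
[2] read 'b'  n0⇒n1
[3] read 'd'  n1⇒n0 (fail-walked)
[4] read 'b'  n0⇒n1
[5] read 'e'  n1⇒n2
[6] read 'c'  n2⇒n3
[7] read 'c'  n3⇒n4  emit P0@[4:7]
[8] read 'a'  n4⇒n5 (fail-walked)
[9] read 'b'  n5⇒n6
[10] read 'e'  n6⇒n2 (fail-walked)
[11] read 'c'  n2⇒n3
[12] read 'c'  n3⇒n4  emit P0@[9:12]
[13] read 'd'  n4⇒n0 (fail-walked)
[14] read 'a'  n0⇒n5
[15] read 'b'  n5⇒n6
[16] read 'c'  n6⇒n7
[17] read 'a'  n7⇒n8
[18] read 'e'  n8⇒n9
[19] read 'b'  n9⇒n10  emit P1@[14:19]
[20] read 'b'  n10⇒n1 (fail-walked)
[21] read 'e'  n1⇒n2
[22] read 'c'  n2⇒n3
[23] read 'c'  n3⇒n4  emit P0@[20:23]
[24] read 'c'  n4⇒n0 (fail-walked)
[25] read 'a'  n0⇒n5
[26] read 'b'  n5⇒n6
[27] read 'e'  n6⇒n2 (fail-walked)
[28] read 'd'  n2⇒n0 (fail-walked)
[29] read 'd'  n0⇒n0
[30] read 'b'  n0⇒n1
[31] read 'e'  n1⇒n2
[32] read 'c'  n2⇒n3
[33] read 'c'  n3⇒n4  emit P0@[30:33]
[34] read 'b'  n4⇒n1 (fail-walked)
[35] read 'c'  n1⇒n0 (fail-walked)
[36] read 'b'  n0⇒n1
[37] read 'a'  n1⇒n5 (fail-walked)
[38] read 'a'  n5⇒n5 (fail-walked)
[39] read 'b'  n5⇒n6
[40] read 'c'  n6⇒n7
[41] read 'a'  n7⇒n8
[42] read 'e'  n8⇒n9
[43] read 'b'  n9⇒n10  emit P1@[38:43]
[44] read 'e'  n10⇒n2 (fail-walked)
[45] read 'c'  n2⇒n3
[46] read 'c'  n3⇒n4  emit P0@[43:46]
[47] read 'a'  n4⇒n5 (fail-walked)
[48] read 'b'  n5⇒n6
[49] read 'c'  n6⇒n7
[50] read 'a'  n7⇒n8
[51] read 'e'  n8⇒n9
[52] read 'b'  n9⇒n10  emit P1@[47:52]
[53] read 'a'  n10⇒n5 (fail-walked)
[54] read 'b'  n5⇒n6
[55] read 'c'  n6⇒n7
[56] read 'a'  n7⇒n8
[57] read 'e'  n8⇒n9
[58] read 'b'  n9⇒n10  emit P1@[53:58]
[59] read 'e'  n10⇒n2 (fail-walked)
[60] read 'e'  n2⇒n0 (fail-walked)
[61] read 'b'  n0⇒n1
[62] read 'e'  n1⇒n2
[63] read 'c'  n2⇒n3
[64] read 'c'  n3⇒n4  emit P0@[61:64]
[65] read 'b'  n4⇒n1 (fail-walked)
[66] read 'e'  n1⇒n2

Matches: [[7,0],[12,0],[19,1],[23,0],[33,0],[43,1],[46,0],[52,1],[58,1],[64,0]]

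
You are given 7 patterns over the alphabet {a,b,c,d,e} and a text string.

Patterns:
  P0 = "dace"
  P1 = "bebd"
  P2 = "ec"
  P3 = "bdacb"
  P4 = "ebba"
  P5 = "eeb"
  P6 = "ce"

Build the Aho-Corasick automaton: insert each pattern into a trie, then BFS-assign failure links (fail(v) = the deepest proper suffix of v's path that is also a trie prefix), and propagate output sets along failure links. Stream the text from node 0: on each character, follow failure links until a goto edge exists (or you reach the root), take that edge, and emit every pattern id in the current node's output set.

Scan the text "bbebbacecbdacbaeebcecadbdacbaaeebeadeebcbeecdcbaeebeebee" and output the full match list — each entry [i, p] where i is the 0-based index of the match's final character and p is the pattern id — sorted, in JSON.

Build automaton:
Trie nodes:
  n0 'ε': b→5 c→20 d→1 e→9
  n1 'd': a→2
  n2 'da': c→3
  n3 'dac': e→4
  n4 'dace': ·  [P0 ends]
  n5 'b': d→11 e→6
  n6 'be': b→7
  n7 'beb': d→8
  n8 'bebd': ·  [P1 ends]
  n9 'e': b→15 c→10 e→18
  n10 'ec': ·  [P2 ends]
  n11 'bd': a→12
  n12 'bda': c→13
  n13 'bdac': b→14
  n14 'bdacb': ·  [P3 ends]
  n15 'eb': b→16
  n16 'ebb': a→17
  n17 'ebba': ·  [P4 ends]
  n18 'ee': b→19
  n19 'eeb': ·  [P5 ends]
  n20 'c': e→21
  n21 'ce': ·  [P6 ends]

Failure links (BFS by depth):
  n1('d'): parent n0 fail=0; on 'd' 0 → fail=0;  out ∅∪∅=∅
  n5('b'): parent n0 fail=0; on 'b' 0 → fail=0;  out ∅∪∅=∅
  n9('e'): parent n0 fail=0; on 'e' 0 → fail=0;  out ∅∪∅=∅
  n20('c'): parent n0 fail=0; on 'c' 0 → fail=0;  out ∅∪∅=∅
  n2('da'): parent n1 fail=0; on 'a' 0 → fail=0;  out ∅∪∅=∅
  n6('be'): parent n5 fail=0; on 'e' 0 → fail=9;  out ∅∪∅=∅
  n10('ec'): parent n9 fail=0; on 'c' 0 → fail=20;  out {2}∪∅={2}
  n11('bd'): parent n5 fail=0; on 'd' 0 → fail=1;  out ∅∪∅=∅
  n15('eb'): parent n9 fail=0; on 'b' 0 → fail=5;  out ∅∪∅=∅
  n18('ee'): parent n9 fail=0; on 'e' 0 → fail=9;  out ∅∪∅=∅
  n21('ce'): parent n20 fail=0; on 'e' 0 → fail=9;  out {6}∪∅={6}
  n3('dac'): parent n2 fail=0; on 'c' 0 → fail=20;  out ∅∪∅=∅
  n7('beb'): parent n6 fail=9; on 'b' 9 → fail=15;  out ∅∪∅=∅
  n12('bda'): parent n11 fail=1; on 'a' 1 → fail=2;  out ∅∪∅=∅
  n16('ebb'): parent n15 fail=5; on 'b' 5→0 → fail=5;  out ∅∪∅=∅
  n19('eeb'): parent n18 fail=9; on 'b' 9 → fail=15;  out {5}∪∅={5}
  n4('dace'): parent n3 fail=20; on 'e' 20 → fail=21;  out {0}∪{6}={0,6}
  n8('bebd'): parent n7 fail=15; on 'd' 15→5 → fail=11;  out {1}∪∅={1}
  n13('bdac'): parent n12 fail=2; on 'c' 2 → fail=3;  out ∅∪∅=∅
  n17('ebba'): parent n16 fail=5; on 'a' 5→0 → fail=0;  out {4}∪∅={4}
  n14('bdacb'): parent n13 fail=3; on 'b' 3→20→0 → fail=5;  out {3}∪∅={3}

Run:
i=0 'b': node 0→5
i=1 'b': node 5→5 (via fail)
i=2 'e': node 5→6
i=3 'b': node 6→7
i=4 'b': node 7→16 (via fail)
i=5 'a': node 16→17  emit P4@[2:5]
i=6 'c': node 17→20 (via fail)
i=7 'e': node 20→21  emit P6@[6:7]
i=8 'c': node 21→10 (via fail)  emit P2@[7:8]
i=9 'b': node 10→5 (via fail)
i=10 'd': node 5→11
i=11 'a': node 11→12
i=12 'c': node 12→13
i=13 'b': node 13→14  emit P3@[9:13]
i=14 'a': node 14→0 (via fail)
i=15 'e': node 0→9
i=16 'e': node 9→18
i=17 'b': node 18→19  emit P5@[15:17]
i=18 'c': node 19→20 (via fail)
i=19 'e': node 20→21  emit P6@[18:19]
i=20 'c': node 21→10 (via fail)  emit P2@[19:20]
i=21 'a': node 10→0 (via fail)
i=22 'd': node 0→1
i=23 'b': node 1→5 (via fail)
i=24 'd': node 5→11
i=25 'a': node 11→12
i=26 'c': node 12→13
i=27 'b': node 13→14  emit P3@[23:27]
i=28 'a': node 14→0 (via fail)
i=29 'a': node 0→0
i=30 'e': node 0→9
i=31 'e': node 9→18
i=32 'b': node 18→19  emit P5@[30:32]
i=33 'e': node 19→6 (via fail)
i=34 'a': node 6→0 (via fail)
i=35 'd': node 0→1
i=36 'e': node 1→9 (via fail)
i=37 'e': node 9→18
i=38 'b': node 18→19  emit P5@[36:38]
i=39 'c': node 19→20 (via fail)
i=40 'b': node 20→5 (via fail)
i=41 'e': node 5→6
i=42 'e': node 6→18 (via fail)
i=43 'c': node 18→10 (via fail)  emit P2@[42:43]
i=44 'd': node 10→1 (via fail)
i=45 'c': node 1→20 (via fail)
i=46 'b': node 20→5 (via fail)
i=47 'a': node 5→0 (via fail)
i=48 'e': node 0→9
i=49 'e': node 9→18
i=50 'b': node 18→19  emit P5@[48:50]
i=51 'e': node 19→6 (via fail)
i=52 'e': node 6→18 (via fail)
i=53 'b': node 18→19  emit P5@[51:53]
i=54 'e': node 19→6 (via fail)
i=55 'e': node 6→18 (via fail)

Matches: [[5,4],[7,6],[8,2],[13,3],[17,5],[19,6],[20,2],[27,3],[32,5],[38,5],[43,2],[50,5],[53,5]]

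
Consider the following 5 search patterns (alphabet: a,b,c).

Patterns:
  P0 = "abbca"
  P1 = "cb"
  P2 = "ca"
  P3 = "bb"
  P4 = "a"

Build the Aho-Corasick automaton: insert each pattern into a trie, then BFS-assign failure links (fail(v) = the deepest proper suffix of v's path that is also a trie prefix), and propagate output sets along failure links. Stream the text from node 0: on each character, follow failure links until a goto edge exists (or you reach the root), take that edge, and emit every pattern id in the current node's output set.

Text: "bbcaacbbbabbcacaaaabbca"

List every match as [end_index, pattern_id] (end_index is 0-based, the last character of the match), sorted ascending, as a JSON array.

Build automaton:
Trie nodes:
  n0 'ε': a→1 b→9 c→6
  n1 'a': b→2  ←P4
  n2 'ab': b→3
  n3 'abb': c→4
  n4 'abbc': a→5
  n5 'abbca': ·  ←P0
  n6 'c': a→8 b→7
  n7 'cb': ·  ←P1
  n8 'ca': ·  ←P2
  n9 'b': b→10
  n10 'bb': ·  ←P3

BFS fail/out derivation:
  fail(1) 'a': from fail(0)=0 chase 'a': 0 ⇒ 0;  out={4}∪out(0)={4}
  fail(6) 'c': from fail(0)=0 chase 'c': 0 ⇒ 0;  out=∅∪out(0)=∅
  fail(9) 'b': from fail(0)=0 chase 'b': 0 ⇒ 0;  out=∅∪out(0)=∅
  fail(2) 'ab': from fail(1)=0 chase 'b': 0 ⇒ 9;  out=∅∪out(9)=∅
  fail(7) 'cb': from fail(6)=0 chase 'b': 0 ⇒ 9;  out={1}∪out(9)={1}
  fail(8) 'ca': from fail(6)=0 chase 'a': 0 ⇒ 1;  out={2}∪out(1)={2,4}
  fail(10) 'bb': from fail(9)=0 chase 'b': 0 ⇒ 9;  out={3}∪out(9)={3}
  fail(3) 'abb': from fail(2)=9 chase 'b': 9 ⇒ 10;  out=∅∪out(10)={3}
  fail(4) 'abbc': from fail(3)=10 chase 'c': 10→9→0 ⇒ 6;  out=∅∪out(6)=∅
  fail(5) 'abbca': from fail(4)=6 chase 'a': 6 ⇒ 8;  out={0}∪out(8)={0,2,4}

Run:
pos 0 'b': at 9
pos 1 'b': at 10  emit P3@[0:1]
pos 2 'c': at 6 (via fail)
pos 3 'a': at 8  emit P2@[2:3],P4@[3:3]
pos 4 'a': at 1 (via fail)  emit P4@[4:4]
pos 5 'c': at 6 (via fail)
pos 6 'b': at 7  emit P1@[5:6]
pos 7 'b': at 10 (via fail)  emit P3@[6:7]
pos 8 'b': at 10 (via fail)  emit P3@[7:8]
pos 9 'a': at 1 (via fail)  emit P4@[9:9]
pos 10 'b': at 2
pos 11 'b': at 3  emit P3@[10:11]
pos 12 'c': at 4
pos 13 'a': at 5  emit P0@[9:13],P2@[12:13],P4@[13:13]
pos 14 'c': at 6 (via fail)
pos 15 'a': at 8  emit P2@[14:15],P4@[15:15]
pos 16 'a': at 1 (via fail)  emit P4@[16:16]
pos 17 'a': at 1 (via fail)  emit P4@[17:17]
pos 18 'a': at 1 (via fail)  emit P4@[18:18]
pos 19 'b': at 2
pos 20 'b': at 3  emit P3@[19:20]
pos 21 'c': at 4
pos 22 'a': at 5  emit P0@[18:22],P2@[21:22],P4@[22:22]

All matches (sorted): [[1,3],[3,2],[3,4],[4,4],[6,1],[7,3],[8,3],[9,4],[11,3],[13,0],[13,2],[13,4],[15,2],[15,4],[16,4],[17,4],[18,4],[20,3],[22,0],[22,2],[22,4]]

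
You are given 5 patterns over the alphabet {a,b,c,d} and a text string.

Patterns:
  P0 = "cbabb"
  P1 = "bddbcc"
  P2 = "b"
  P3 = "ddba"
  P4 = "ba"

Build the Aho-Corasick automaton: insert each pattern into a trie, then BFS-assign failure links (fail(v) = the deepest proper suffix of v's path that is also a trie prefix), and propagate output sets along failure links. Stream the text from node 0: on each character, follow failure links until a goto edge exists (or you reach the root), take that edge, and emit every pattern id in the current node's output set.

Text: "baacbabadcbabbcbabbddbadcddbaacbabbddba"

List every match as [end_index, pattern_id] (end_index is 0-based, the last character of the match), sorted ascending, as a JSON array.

Build automaton:
Trie nodes:
  n0 'ε': b→6 c→1 d→12
  n1 'c': b→2
  n2 'cb': a→3
  n3 'cba': b→4
  n4 'cbab': b→5
  n5 'cbabb': ·  [P0 ends]
  n6 'b': a→16 d→7  [P2 ends]
  n7 'bd': d→8
  n8 'bdd': b→9
  n9 'bddb': c→10
  n10 'bddbc': c→11
  n11 'bddbcc': ·  [P1 ends]
  n12 'd': d→13
  n13 'dd': b→14
  n14 'ddb': a→15
  n15 'ddba': ·  [P3 ends]
  n16 'ba': ·  [P4 ends]

BFS fail/out derivation:
  n1('c'): parent n0 fail=0; on 'c' 0 → fail=0;  out ∅∪∅=∅
  n6('b'): parent n0 fail=0; on 'b' 0 → fail=0;  out {2}∪∅={2}
  n12('d'): parent n0 fail=0; on 'd' 0 → fail=0;  out ∅∪∅=∅
  n2('cb'): parent n1 fail=0; on 'b' 0 → fail=6;  out ∅∪{2}={2}
  n7('bd'): parent n6 fail=0; on 'd' 0 → fail=12;  out ∅∪∅=∅
  n13('dd'): parent n12 fail=0; on 'd' 0 → fail=12;  out ∅∪∅=∅
  n16('ba'): parent n6 fail=0; on 'a' 0 → fail=0;  out {4}∪∅={4}
  n3('cba'): parent n2 fail=6; on 'a' 6 → fail=16;  out ∅∪{4}={4}
  n8('bdd'): parent n7 fail=12; on 'd' 12 → fail=13;  out ∅∪∅=∅
  n14('ddb'): parent n13 fail=12; on 'b' 12→0 → fail=6;  out ∅∪{2}={2}
  n4('cbab'): parent n3 fail=16; on 'b' 16→0 → fail=6;  out ∅∪{2}={2}
  n9('bddb'): parent n8 fail=13; on 'b' 13 → fail=14;  out ∅∪{2}={2}
  n15('ddba'): parent n14 fail=6; on 'a' 6 → fail=16;  out {3}∪{4}={3,4}
  n5('cbabb'): parent n4 fail=6; on 'b' 6→0 → fail=6;  out {0}∪{2}={0,2}
  n10('bddbc'): parent n9 fail=14; on 'c' 14→6→0 → fail=1;  out ∅∪∅=∅
  n11('bddbcc'): parent n10 fail=1; on 'c' 1→0 → fail=1;  out {1}∪∅={1}

Scan:
[0] read 'b'  n0⇒n6  emit P2@[0:0]
[1] read 'a'  n6⇒n16  emit P4@[0:1]
[2] read 'a'  n16⇒n0 (via fail)
[3] read 'c'  n0⇒n1
[4] read 'b'  n1⇒n2  emit P2@[4:4]
[5] read 'a'  n2⇒n3  emit P4@[4:5]
[6] read 'b'  n3⇒n4  emit P2@[6:6]
[7] read 'a'  n4⇒n16 (via fail)  emit P4@[6:7]
[8] read 'd'  n16⇒n12 (via fail)
[9] read 'c'  n12⇒n1 (via fail)
[10] read 'b'  n1⇒n2  emit P2@[10:10]
[11] read 'a'  n2⇒n3  emit P4@[10:11]
[12] read 'b'  n3⇒n4  emit P2@[12:12]
[13] read 'b'  n4⇒n5  emit P0@[9:13],P2@[13:13]
[14] read 'c'  n5⇒n1 (via fail)
[15] read 'b'  n1⇒n2  emit P2@[15:15]
[16] read 'a'  n2⇒n3  emit P4@[15:16]
[17] read 'b'  n3⇒n4  emit P2@[17:17]
[18] read 'b'  n4⇒n5  emit P0@[14:18],P2@[18:18]
[19] read 'd'  n5⇒n7 (via fail)
[20] read 'd'  n7⇒n8
[21] read 'b'  n8⇒n9  emit P2@[21:21]
[22] read 'a'  n9⇒n15 (via fail)  emit P3@[19:22],P4@[21:22]
[23] read 'd'  n15⇒n12 (via fail)
[24] read 'c'  n12⇒n1 (via fail)
[25] read 'd'  n1⇒n12 (via fail)
[26] read 'd'  n12⇒n13
[27] read 'b'  n13⇒n14  emit P2@[27:27]
[28] read 'a'  n14⇒n15  emit P3@[25:28],P4@[27:28]
[29] read 'a'  n15⇒n0 (via fail)
[30] read 'c'  n0⇒n1
[31] read 'b'  n1⇒n2  emit P2@[31:31]
[32] read 'a'  n2⇒n3  emit P4@[31:32]
[33] read 'b'  n3⇒n4  emit P2@[33:33]
[34] read 'b'  n4⇒n5  emit P0@[30:34],P2@[34:34]
[35] read 'd'  n5⇒n7 (via fail)
[36] read 'd'  n7⇒n8
[37] read 'b'  n8⇒n9  emit P2@[37:37]
[38] read 'a'  n9⇒n15 (via fail)  emit P3@[35:38],P4@[37:38]

Result: [[0,2],[1,4],[4,2],[5,4],[6,2],[7,4],[10,2],[11,4],[12,2],[13,0],[13,2],[15,2],[16,4],[17,2],[18,0],[18,2],[21,2],[22,3],[22,4],[27,2],[28,3],[28,4],[31,2],[32,4],[33,2],[34,0],[34,2],[37,2],[38,3],[38,4]]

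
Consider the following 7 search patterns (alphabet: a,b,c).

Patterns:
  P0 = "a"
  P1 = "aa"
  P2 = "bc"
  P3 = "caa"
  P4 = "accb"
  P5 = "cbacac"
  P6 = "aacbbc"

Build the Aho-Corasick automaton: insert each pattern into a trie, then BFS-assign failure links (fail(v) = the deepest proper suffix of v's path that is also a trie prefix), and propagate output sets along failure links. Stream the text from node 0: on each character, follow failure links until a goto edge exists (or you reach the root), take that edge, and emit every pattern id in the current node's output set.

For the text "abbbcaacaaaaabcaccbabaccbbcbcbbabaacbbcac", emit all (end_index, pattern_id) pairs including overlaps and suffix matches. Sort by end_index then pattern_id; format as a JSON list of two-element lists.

Build automaton:
Trie nodes:
  0='ε' goto a→1 b→3 c→5
  1='a' goto a→2 c→8  ←P0
  2='aa' goto c→16  ←P1
  3='b' goto c→4
  4='bc' goto ·  ←P2
  5='c' goto a→6 b→11
  6='ca' goto a→7
  7='caa' goto ·  ←P3
  8='ac' goto c→9
  9='acc' goto b→10
  10='accb' goto ·  ←P4
  11='cb' goto a→12
  12='cba' goto c→13
  13='cbac' goto a→14
  14='cbaca' goto c→15
  15='cbacac' goto ·  ←P5
  16='aac' goto b→17
  17='aacb' goto b→18
  18='aacbb' goto c→19
  19='aacbbc' goto ·  ←P6

BFS fail/out derivation:
  fail(1) 'a': from fail(0)=0 chase 'a': 0 ⇒ 0;  out={0}∪out(0)={0}
  fail(3) 'b': from fail(0)=0 chase 'b': 0 ⇒ 0;  out=∅∪out(0)=∅
  fail(5) 'c': from fail(0)=0 chase 'c': 0 ⇒ 0;  out=∅∪out(0)=∅
  fail(2) 'aa': from fail(1)=0 chase 'a': 0 ⇒ 1;  out={1}∪out(1)={0,1}
  fail(4) 'bc': from fail(3)=0 chase 'c': 0 ⇒ 5;  out={2}∪out(5)={2}
  fail(6) 'ca': from fail(5)=0 chase 'a': 0 ⇒ 1;  out=∅∪out(1)={0}
  fail(8) 'ac': from fail(1)=0 chase 'c': 0 ⇒ 5;  out=∅∪out(5)=∅
  fail(11) 'cb': from fail(5)=0 chase 'b': 0 ⇒ 3;  out=∅∪out(3)=∅
  fail(7) 'caa': from fail(6)=1 chase 'a': 1 ⇒ 2;  out={3}∪out(2)={0,1,3}
  fail(9) 'acc': from fail(8)=5 chase 'c': 5→0 ⇒ 5;  out=∅∪out(5)=∅
  fail(12) 'cba': from fail(11)=3 chase 'a': 3→0 ⇒ 1;  out=∅∪out(1)={0}
  fail(16) 'aac': from fail(2)=1 chase 'c': 1 ⇒ 8;  out=∅∪out(8)=∅
  fail(10) 'accb': from fail(9)=5 chase 'b': 5 ⇒ 11;  out={4}∪out(11)={4}
  fail(13) 'cbac': from fail(12)=1 chase 'c': 1 ⇒ 8;  out=∅∪out(8)=∅
  fail(17) 'aacb': from fail(16)=8 chase 'b': 8→5 ⇒ 11;  out=∅∪out(11)=∅
  fail(14) 'cbaca': from fail(13)=8 chase 'a': 8→5 ⇒ 6;  out=∅∪out(6)={0}
  fail(18) 'aacbb': from fail(17)=11 chase 'b': 11→3→0 ⇒ 3;  out=∅∪out(3)=∅
  fail(15) 'cbacac': from fail(14)=6 chase 'c': 6→1 ⇒ 8;  out={5}∪out(8)={5}
  fail(19) 'aacbbc': from fail(18)=3 chase 'c': 3 ⇒ 4;  out={6}∪out(4)={2,6}

Run:
i=0 'a': node 0→1  → match P0@[0:0]
i=1 'b': node 1→3 (via fail)
i=2 'b': node 3→3 (via fail)
i=3 'b': node 3→3 (via fail)
i=4 'c': node 3→4  → match P2@[3:4]
i=5 'a': node 4→6 (via fail)  → match P0@[5:5]
i=6 'a': node 6→7  → match P0@[6:6],P1@[5:6],P3@[4:6]
i=7 'c': node 7→16 (via fail)
i=8 'a': node 16→6 (via fail)  → match P0@[8:8]
i=9 'a': node 6→7  → match P0@[9:9],P1@[8:9],P3@[7:9]
i=10 'a': node 7→2 (via fail)  → match P0@[10:10],P1@[9:10]
i=11 'a': node 2→2 (via fail)  → match P0@[11:11],P1@[10:11]
i=12 'a': node 2→2 (via fail)  → match P0@[12:12],P1@[11:12]
i=13 'b': node 2→3 (via fail)
i=14 'c': node 3→4  → match P2@[13:14]
i=15 'a': node 4→6 (via fail)  → match P0@[15:15]
i=16 'c': node 6→8 (via fail)
i=17 'c': node 8→9
i=18 'b': node 9→10  → match P4@[15:18]
i=19 'a': node 10→12 (via fail)  → match P0@[19:19]
i=20 'b': node 12→3 (via fail)
i=21 'a': node 3→1 (via fail)  → match P0@[21:21]
i=22 'c': node 1→8
i=23 'c': node 8→9
i=24 'b': node 9→10  → match P4@[21:24]
i=25 'b': node 10→3 (via fail)
i=26 'c': node 3→4  → match P2@[25:26]
i=27 'b': node 4→11 (via fail)
i=28 'c': node 11→4 (via fail)  → match P2@[27:28]
i=29 'b': node 4→11 (via fail)
i=30 'b': node 11→3 (via fail)
i=31 'a': node 3→1 (via fail)  → match P0@[31:31]
i=32 'b': node 1→3 (via fail)
i=33 'a': node 3→1 (via fail)  → match P0@[33:33]
i=34 'a': node 1→2  → match P0@[34:34],P1@[33:34]
i=35 'c': node 2→16
i=36 'b': node 16→17
i=37 'b': node 17→18
i=38 'c': node 18→19  → match P2@[37:38],P6@[33:38]
i=39 'a': node 19→6 (via fail)  → match P0@[39:39]
i=40 'c': node 6→8 (via fail)

Result: [[0,0],[4,2],[5,0],[6,0],[6,1],[6,3],[8,0],[9,0],[9,1],[9,3],[10,0],[10,1],[11,0],[11,1],[12,0],[12,1],[14,2],[15,0],[18,4],[19,0],[21,0],[24,4],[26,2],[28,2],[31,0],[33,0],[34,0],[34,1],[38,2],[38,6],[39,0]]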